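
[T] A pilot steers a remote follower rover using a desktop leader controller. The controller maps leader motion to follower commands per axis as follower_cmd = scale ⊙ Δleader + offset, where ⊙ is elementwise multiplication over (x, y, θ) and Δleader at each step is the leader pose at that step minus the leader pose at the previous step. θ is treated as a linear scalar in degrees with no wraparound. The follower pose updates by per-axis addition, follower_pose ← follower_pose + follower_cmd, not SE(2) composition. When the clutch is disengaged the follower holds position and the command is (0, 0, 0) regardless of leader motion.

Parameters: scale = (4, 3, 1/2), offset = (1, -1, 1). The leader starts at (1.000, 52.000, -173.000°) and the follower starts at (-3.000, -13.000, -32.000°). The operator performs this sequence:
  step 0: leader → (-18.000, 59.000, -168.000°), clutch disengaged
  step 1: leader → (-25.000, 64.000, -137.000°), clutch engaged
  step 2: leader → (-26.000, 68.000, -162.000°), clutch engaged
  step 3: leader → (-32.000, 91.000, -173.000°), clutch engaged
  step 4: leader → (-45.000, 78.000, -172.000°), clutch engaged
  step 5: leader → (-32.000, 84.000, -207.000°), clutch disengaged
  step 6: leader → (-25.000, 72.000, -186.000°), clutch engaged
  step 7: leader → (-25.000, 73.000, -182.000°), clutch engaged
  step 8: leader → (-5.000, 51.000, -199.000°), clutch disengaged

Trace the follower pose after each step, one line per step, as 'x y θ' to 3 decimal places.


step 0: Δleader=(-19.000, 7.000, 5.000°), disengaged; cmd=(0,0,0) → follower holds at (-3.000, -13.000, -32.000°)
step 1: Δleader=(-7.000, 5.000, 31.000°), engaged; cmd=(-27.000, 14.000, 16.500°) → follower=(-30.000, 1.000, -15.500°)
step 2: Δleader=(-1.000, 4.000, -25.000°), engaged; cmd=(-3.000, 11.000, -11.500°) → follower=(-33.000, 12.000, -27.000°)
step 3: Δleader=(-6.000, 23.000, -11.000°), engaged; cmd=(-23.000, 68.000, -4.500°) → follower=(-56.000, 80.000, -31.500°)
step 4: Δleader=(-13.000, -13.000, 1.000°), engaged; cmd=(-51.000, -40.000, 1.500°) → follower=(-107.000, 40.000, -30.000°)
step 5: Δleader=(13.000, 6.000, -35.000°), disengaged; cmd=(0,0,0) → follower holds at (-107.000, 40.000, -30.000°)
step 6: Δleader=(7.000, -12.000, 21.000°), engaged; cmd=(29.000, -37.000, 11.500°) → follower=(-78.000, 3.000, -18.500°)
step 7: Δleader=(0.000, 1.000, 4.000°), engaged; cmd=(1.000, 2.000, 3.000°) → follower=(-77.000, 5.000, -15.500°)
step 8: Δleader=(20.000, -22.000, -17.000°), disengaged; cmd=(0,0,0) → follower holds at (-77.000, 5.000, -15.500°)

-3.000 -13.000 -32.000
-30.000 1.000 -15.500
-33.000 12.000 -27.000
-56.000 80.000 -31.500
-107.000 40.000 -30.000
-107.000 40.000 -30.000
-78.000 3.000 -18.500
-77.000 5.000 -15.500
-77.000 5.000 -15.500


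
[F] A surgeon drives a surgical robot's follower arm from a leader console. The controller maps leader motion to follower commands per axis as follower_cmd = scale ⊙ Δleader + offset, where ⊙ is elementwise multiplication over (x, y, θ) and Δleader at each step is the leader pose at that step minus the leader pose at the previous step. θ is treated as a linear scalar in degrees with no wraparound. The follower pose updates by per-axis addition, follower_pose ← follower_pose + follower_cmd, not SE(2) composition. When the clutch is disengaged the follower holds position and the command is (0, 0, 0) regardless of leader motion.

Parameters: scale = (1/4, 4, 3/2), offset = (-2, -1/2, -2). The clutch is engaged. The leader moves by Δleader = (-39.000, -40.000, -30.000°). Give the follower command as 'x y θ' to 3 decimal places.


-11.750 -160.500 -47.000

axis x: 1/4·-39.000 + -2 = -11.750
axis y: 4·-40.000 + -1/2 = -160.500
axis θ: 3/2·-30.000 + -2 = -47.000


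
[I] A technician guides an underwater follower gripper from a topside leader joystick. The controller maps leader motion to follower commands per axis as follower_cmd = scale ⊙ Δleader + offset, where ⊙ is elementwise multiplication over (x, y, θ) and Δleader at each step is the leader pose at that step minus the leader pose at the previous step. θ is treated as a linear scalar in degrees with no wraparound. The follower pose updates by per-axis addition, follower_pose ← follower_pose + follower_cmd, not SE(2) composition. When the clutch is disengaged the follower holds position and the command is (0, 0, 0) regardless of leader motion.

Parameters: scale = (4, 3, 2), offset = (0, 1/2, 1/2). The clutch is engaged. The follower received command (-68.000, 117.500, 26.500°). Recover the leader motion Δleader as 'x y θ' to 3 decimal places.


-17.000 39.000 13.000

axis x: (-68.000 − 0) / (4) = -17.000
axis y: (117.500 − 1/2) / (3) = 39.000
axis θ: (26.500 − 1/2) / (2) = 13.000


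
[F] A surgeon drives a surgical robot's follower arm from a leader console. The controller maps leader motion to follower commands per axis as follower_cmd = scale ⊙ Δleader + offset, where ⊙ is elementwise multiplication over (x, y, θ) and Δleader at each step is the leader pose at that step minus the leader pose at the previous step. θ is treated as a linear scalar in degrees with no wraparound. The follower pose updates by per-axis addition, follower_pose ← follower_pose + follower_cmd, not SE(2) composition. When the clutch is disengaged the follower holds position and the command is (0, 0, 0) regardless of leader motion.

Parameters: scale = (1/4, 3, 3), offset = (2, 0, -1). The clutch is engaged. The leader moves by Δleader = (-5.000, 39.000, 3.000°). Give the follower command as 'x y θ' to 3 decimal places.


0.750 117.000 8.000

axis x: 1/4·-5.000 + 2 = 0.750
axis y: 3·39.000 + 0 = 117.000
axis θ: 3·3.000 + -1 = 8.000


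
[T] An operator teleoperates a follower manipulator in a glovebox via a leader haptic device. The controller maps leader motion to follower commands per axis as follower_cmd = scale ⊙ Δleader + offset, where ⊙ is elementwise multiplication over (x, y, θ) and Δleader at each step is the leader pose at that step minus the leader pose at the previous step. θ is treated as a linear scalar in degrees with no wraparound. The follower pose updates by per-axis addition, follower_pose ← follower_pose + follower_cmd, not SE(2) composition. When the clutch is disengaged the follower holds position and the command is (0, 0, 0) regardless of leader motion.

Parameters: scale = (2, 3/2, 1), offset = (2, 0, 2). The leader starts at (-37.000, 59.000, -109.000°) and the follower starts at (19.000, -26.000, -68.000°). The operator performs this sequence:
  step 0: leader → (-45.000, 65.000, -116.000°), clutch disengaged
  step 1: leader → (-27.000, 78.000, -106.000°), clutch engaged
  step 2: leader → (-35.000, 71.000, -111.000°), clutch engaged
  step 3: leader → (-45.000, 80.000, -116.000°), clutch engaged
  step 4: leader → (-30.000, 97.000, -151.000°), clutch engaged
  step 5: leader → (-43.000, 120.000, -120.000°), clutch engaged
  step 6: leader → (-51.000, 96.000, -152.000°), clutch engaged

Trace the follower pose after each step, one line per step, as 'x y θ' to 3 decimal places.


19.000 -26.000 -68.000
57.000 -6.500 -56.000
43.000 -17.000 -59.000
25.000 -3.500 -62.000
57.000 22.000 -95.000
33.000 56.500 -62.000
19.000 20.500 -92.000

step 0: Δleader=(-8.000, 6.000, -7.000°), disengaged; cmd=(0,0,0) → follower holds at (19.000, -26.000, -68.000°)
step 1: Δleader=(18.000, 13.000, 10.000°), engaged; cmd=(38.000, 19.500, 12.000°) → follower=(57.000, -6.500, -56.000°)
step 2: Δleader=(-8.000, -7.000, -5.000°), engaged; cmd=(-14.000, -10.500, -3.000°) → follower=(43.000, -17.000, -59.000°)
step 3: Δleader=(-10.000, 9.000, -5.000°), engaged; cmd=(-18.000, 13.500, -3.000°) → follower=(25.000, -3.500, -62.000°)
step 4: Δleader=(15.000, 17.000, -35.000°), engaged; cmd=(32.000, 25.500, -33.000°) → follower=(57.000, 22.000, -95.000°)
step 5: Δleader=(-13.000, 23.000, 31.000°), engaged; cmd=(-24.000, 34.500, 33.000°) → follower=(33.000, 56.500, -62.000°)
step 6: Δleader=(-8.000, -24.000, -32.000°), engaged; cmd=(-14.000, -36.000, -30.000°) → follower=(19.000, 20.500, -92.000°)


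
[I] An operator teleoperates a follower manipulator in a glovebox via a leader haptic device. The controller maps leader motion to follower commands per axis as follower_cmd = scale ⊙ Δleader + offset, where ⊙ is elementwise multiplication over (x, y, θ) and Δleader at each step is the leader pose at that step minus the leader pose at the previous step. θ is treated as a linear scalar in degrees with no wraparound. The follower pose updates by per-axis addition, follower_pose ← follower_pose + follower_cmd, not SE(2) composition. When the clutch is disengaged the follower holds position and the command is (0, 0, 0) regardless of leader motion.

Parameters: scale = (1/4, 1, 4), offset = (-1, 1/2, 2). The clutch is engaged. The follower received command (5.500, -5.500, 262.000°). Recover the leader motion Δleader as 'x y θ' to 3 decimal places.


axis x: (5.500 − -1) / (1/4) = 26.000
axis y: (-5.500 − 1/2) / (1) = -6.000
axis θ: (262.000 − 2) / (4) = 65.000

26.000 -6.000 65.000


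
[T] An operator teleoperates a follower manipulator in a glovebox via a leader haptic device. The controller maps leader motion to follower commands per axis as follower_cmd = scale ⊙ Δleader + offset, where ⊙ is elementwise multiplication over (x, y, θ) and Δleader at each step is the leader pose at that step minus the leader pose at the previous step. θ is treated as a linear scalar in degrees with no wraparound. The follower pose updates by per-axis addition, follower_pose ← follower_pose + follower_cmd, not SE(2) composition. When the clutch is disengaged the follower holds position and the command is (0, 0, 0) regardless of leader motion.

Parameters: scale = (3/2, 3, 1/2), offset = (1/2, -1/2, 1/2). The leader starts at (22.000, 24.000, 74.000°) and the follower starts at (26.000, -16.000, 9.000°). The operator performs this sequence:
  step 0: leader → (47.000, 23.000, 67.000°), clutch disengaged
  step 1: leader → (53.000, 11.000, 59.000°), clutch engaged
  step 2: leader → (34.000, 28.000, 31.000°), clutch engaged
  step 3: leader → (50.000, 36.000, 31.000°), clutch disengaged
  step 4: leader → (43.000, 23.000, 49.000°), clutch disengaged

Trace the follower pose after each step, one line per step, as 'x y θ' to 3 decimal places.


26.000 -16.000 9.000
35.500 -52.500 5.500
7.500 -2.000 -8.000
7.500 -2.000 -8.000
7.500 -2.000 -8.000

step 0: Δleader=(25.000, -1.000, -7.000°), disengaged; cmd=(0,0,0) → follower holds at (26.000, -16.000, 9.000°)
step 1: Δleader=(6.000, -12.000, -8.000°), engaged; cmd=(9.500, -36.500, -3.500°) → follower=(35.500, -52.500, 5.500°)
step 2: Δleader=(-19.000, 17.000, -28.000°), engaged; cmd=(-28.000, 50.500, -13.500°) → follower=(7.500, -2.000, -8.000°)
step 3: Δleader=(16.000, 8.000, 0.000°), disengaged; cmd=(0,0,0) → follower holds at (7.500, -2.000, -8.000°)
step 4: Δleader=(-7.000, -13.000, 18.000°), disengaged; cmd=(0,0,0) → follower holds at (7.500, -2.000, -8.000°)


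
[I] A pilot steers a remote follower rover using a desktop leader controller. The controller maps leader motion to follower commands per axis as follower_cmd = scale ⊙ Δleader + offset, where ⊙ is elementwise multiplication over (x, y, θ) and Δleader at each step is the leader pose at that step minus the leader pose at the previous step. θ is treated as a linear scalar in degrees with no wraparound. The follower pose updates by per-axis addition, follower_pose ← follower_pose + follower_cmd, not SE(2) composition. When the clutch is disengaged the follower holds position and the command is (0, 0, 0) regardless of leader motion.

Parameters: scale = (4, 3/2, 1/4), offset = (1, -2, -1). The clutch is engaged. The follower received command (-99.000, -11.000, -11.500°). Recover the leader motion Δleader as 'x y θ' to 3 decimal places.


-25.000 -6.000 -42.000

axis x: (-99.000 − 1) / (4) = -25.000
axis y: (-11.000 − -2) / (3/2) = -6.000
axis θ: (-11.500 − -1) / (1/4) = -42.000


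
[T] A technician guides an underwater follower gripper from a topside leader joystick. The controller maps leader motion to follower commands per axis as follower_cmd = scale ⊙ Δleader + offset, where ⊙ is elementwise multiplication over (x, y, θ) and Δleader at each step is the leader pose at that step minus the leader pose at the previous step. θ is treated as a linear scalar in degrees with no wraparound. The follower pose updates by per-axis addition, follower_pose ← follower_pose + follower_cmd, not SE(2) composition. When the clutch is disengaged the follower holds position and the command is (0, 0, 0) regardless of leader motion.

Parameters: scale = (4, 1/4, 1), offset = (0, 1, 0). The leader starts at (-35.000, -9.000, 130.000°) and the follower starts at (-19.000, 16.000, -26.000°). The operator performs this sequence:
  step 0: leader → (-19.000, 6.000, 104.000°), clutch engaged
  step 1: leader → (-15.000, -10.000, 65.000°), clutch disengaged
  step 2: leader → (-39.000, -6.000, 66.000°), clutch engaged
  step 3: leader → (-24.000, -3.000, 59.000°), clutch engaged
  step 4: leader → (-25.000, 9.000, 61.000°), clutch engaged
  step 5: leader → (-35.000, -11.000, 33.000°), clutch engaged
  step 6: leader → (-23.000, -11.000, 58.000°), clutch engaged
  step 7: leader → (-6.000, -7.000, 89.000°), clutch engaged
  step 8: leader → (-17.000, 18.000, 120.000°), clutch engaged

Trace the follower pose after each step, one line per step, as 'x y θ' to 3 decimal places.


step 0: Δleader=(16.000, 15.000, -26.000°), engaged; cmd=(64.000, 4.750, -26.000°) → follower=(45.000, 20.750, -52.000°)
step 1: Δleader=(4.000, -16.000, -39.000°), disengaged; cmd=(0,0,0) → follower holds at (45.000, 20.750, -52.000°)
step 2: Δleader=(-24.000, 4.000, 1.000°), engaged; cmd=(-96.000, 2.000, 1.000°) → follower=(-51.000, 22.750, -51.000°)
step 3: Δleader=(15.000, 3.000, -7.000°), engaged; cmd=(60.000, 1.750, -7.000°) → follower=(9.000, 24.500, -58.000°)
step 4: Δleader=(-1.000, 12.000, 2.000°), engaged; cmd=(-4.000, 4.000, 2.000°) → follower=(5.000, 28.500, -56.000°)
step 5: Δleader=(-10.000, -20.000, -28.000°), engaged; cmd=(-40.000, -4.000, -28.000°) → follower=(-35.000, 24.500, -84.000°)
step 6: Δleader=(12.000, 0.000, 25.000°), engaged; cmd=(48.000, 1.000, 25.000°) → follower=(13.000, 25.500, -59.000°)
step 7: Δleader=(17.000, 4.000, 31.000°), engaged; cmd=(68.000, 2.000, 31.000°) → follower=(81.000, 27.500, -28.000°)
step 8: Δleader=(-11.000, 25.000, 31.000°), engaged; cmd=(-44.000, 7.250, 31.000°) → follower=(37.000, 34.750, 3.000°)

45.000 20.750 -52.000
45.000 20.750 -52.000
-51.000 22.750 -51.000
9.000 24.500 -58.000
5.000 28.500 -56.000
-35.000 24.500 -84.000
13.000 25.500 -59.000
81.000 27.500 -28.000
37.000 34.750 3.000


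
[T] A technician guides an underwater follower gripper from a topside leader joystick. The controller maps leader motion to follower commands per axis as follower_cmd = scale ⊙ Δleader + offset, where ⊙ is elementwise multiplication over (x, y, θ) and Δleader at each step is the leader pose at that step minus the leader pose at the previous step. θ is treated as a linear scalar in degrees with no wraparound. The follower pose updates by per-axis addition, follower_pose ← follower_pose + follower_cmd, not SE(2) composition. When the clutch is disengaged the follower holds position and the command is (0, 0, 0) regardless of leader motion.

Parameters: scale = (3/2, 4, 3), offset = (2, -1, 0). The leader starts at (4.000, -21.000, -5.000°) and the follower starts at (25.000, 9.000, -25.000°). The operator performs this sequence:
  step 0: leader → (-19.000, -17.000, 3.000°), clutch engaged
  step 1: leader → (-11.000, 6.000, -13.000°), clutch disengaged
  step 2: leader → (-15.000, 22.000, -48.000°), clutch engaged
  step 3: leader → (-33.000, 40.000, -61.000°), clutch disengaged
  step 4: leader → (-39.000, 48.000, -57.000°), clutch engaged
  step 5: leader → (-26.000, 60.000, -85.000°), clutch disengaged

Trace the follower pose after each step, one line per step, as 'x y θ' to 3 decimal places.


-7.500 24.000 -1.000
-7.500 24.000 -1.000
-11.500 87.000 -106.000
-11.500 87.000 -106.000
-18.500 118.000 -94.000
-18.500 118.000 -94.000

step 0: Δleader=(-23.000, 4.000, 8.000°), engaged; cmd=(-32.500, 15.000, 24.000°) → follower=(-7.500, 24.000, -1.000°)
step 1: Δleader=(8.000, 23.000, -16.000°), disengaged; cmd=(0,0,0) → follower holds at (-7.500, 24.000, -1.000°)
step 2: Δleader=(-4.000, 16.000, -35.000°), engaged; cmd=(-4.000, 63.000, -105.000°) → follower=(-11.500, 87.000, -106.000°)
step 3: Δleader=(-18.000, 18.000, -13.000°), disengaged; cmd=(0,0,0) → follower holds at (-11.500, 87.000, -106.000°)
step 4: Δleader=(-6.000, 8.000, 4.000°), engaged; cmd=(-7.000, 31.000, 12.000°) → follower=(-18.500, 118.000, -94.000°)
step 5: Δleader=(13.000, 12.000, -28.000°), disengaged; cmd=(0,0,0) → follower holds at (-18.500, 118.000, -94.000°)


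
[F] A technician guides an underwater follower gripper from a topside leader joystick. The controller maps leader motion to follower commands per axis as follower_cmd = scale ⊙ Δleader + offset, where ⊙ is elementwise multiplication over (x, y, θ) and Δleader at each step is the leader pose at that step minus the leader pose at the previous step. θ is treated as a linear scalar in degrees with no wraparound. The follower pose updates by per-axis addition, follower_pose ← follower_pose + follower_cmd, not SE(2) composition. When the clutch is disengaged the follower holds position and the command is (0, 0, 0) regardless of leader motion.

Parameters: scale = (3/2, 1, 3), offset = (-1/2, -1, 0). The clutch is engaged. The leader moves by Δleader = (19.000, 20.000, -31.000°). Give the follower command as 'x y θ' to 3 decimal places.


28.000 19.000 -93.000

axis x: 3/2·19.000 + -1/2 = 28.000
axis y: 1·20.000 + -1 = 19.000
axis θ: 3·-31.000 + 0 = -93.000


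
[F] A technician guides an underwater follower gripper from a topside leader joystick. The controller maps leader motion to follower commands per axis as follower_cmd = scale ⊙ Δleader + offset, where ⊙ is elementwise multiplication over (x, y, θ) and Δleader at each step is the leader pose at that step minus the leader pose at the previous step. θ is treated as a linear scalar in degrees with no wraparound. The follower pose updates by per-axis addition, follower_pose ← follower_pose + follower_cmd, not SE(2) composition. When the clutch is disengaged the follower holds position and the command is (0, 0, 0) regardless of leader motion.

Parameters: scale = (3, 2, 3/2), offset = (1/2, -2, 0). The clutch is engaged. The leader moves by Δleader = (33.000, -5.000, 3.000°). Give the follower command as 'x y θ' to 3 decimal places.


axis x: 3·33.000 + 1/2 = 99.500
axis y: 2·-5.000 + -2 = -12.000
axis θ: 3/2·3.000 + 0 = 4.500

99.500 -12.000 4.500


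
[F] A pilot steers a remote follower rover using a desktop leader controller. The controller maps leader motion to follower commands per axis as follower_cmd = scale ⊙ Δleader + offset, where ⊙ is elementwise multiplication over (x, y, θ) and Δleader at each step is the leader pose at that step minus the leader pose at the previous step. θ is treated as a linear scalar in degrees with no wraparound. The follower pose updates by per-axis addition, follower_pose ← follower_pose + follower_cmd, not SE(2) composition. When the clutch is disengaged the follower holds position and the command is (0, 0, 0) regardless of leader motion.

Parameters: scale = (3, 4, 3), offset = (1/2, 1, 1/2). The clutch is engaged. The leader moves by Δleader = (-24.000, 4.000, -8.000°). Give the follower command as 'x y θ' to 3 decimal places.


-71.500 17.000 -23.500

axis x: 3·-24.000 + 1/2 = -71.500
axis y: 4·4.000 + 1 = 17.000
axis θ: 3·-8.000 + 1/2 = -23.500


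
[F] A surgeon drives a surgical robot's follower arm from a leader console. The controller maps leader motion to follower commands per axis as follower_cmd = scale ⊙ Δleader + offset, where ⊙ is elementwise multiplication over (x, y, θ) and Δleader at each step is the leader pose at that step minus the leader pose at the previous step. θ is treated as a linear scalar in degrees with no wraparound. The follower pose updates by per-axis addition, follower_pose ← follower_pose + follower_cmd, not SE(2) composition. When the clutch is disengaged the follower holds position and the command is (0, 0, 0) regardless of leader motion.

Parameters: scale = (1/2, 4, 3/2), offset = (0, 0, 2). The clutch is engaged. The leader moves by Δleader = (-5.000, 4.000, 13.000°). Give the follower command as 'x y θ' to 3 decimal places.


-2.500 16.000 21.500

axis x: 1/2·-5.000 + 0 = -2.500
axis y: 4·4.000 + 0 = 16.000
axis θ: 3/2·13.000 + 2 = 21.500


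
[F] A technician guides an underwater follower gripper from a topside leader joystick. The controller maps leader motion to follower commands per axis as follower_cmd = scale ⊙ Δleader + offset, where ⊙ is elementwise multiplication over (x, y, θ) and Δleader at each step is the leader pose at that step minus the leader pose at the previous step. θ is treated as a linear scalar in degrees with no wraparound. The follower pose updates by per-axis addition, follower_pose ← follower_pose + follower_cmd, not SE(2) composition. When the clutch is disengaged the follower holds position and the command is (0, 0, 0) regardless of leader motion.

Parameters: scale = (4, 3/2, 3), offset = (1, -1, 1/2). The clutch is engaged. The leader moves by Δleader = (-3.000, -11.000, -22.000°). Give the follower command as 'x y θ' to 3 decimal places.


-11.000 -17.500 -65.500

axis x: 4·-3.000 + 1 = -11.000
axis y: 3/2·-11.000 + -1 = -17.500
axis θ: 3·-22.000 + 1/2 = -65.500


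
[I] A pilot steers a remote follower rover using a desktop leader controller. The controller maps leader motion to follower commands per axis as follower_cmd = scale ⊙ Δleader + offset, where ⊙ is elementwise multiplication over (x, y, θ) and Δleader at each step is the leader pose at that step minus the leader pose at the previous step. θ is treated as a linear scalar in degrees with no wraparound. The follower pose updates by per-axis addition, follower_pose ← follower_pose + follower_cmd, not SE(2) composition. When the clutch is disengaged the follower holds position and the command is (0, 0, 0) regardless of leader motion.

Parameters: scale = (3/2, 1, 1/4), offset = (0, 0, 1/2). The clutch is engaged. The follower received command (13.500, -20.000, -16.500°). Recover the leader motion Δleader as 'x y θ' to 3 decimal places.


9.000 -20.000 -68.000

axis x: (13.500 − 0) / (3/2) = 9.000
axis y: (-20.000 − 0) / (1) = -20.000
axis θ: (-16.500 − 1/2) / (1/4) = -68.000


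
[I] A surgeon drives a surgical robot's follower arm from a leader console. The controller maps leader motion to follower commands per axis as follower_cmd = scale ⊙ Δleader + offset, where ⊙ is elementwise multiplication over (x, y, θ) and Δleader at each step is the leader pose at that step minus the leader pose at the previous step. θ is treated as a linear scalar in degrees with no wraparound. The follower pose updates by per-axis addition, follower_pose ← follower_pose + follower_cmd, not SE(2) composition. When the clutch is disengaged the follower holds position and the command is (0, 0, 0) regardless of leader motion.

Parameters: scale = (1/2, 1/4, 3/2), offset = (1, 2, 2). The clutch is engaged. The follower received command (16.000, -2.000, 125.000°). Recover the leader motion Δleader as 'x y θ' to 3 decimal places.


30.000 -16.000 82.000

axis x: (16.000 − 1) / (1/2) = 30.000
axis y: (-2.000 − 2) / (1/4) = -16.000
axis θ: (125.000 − 2) / (3/2) = 82.000


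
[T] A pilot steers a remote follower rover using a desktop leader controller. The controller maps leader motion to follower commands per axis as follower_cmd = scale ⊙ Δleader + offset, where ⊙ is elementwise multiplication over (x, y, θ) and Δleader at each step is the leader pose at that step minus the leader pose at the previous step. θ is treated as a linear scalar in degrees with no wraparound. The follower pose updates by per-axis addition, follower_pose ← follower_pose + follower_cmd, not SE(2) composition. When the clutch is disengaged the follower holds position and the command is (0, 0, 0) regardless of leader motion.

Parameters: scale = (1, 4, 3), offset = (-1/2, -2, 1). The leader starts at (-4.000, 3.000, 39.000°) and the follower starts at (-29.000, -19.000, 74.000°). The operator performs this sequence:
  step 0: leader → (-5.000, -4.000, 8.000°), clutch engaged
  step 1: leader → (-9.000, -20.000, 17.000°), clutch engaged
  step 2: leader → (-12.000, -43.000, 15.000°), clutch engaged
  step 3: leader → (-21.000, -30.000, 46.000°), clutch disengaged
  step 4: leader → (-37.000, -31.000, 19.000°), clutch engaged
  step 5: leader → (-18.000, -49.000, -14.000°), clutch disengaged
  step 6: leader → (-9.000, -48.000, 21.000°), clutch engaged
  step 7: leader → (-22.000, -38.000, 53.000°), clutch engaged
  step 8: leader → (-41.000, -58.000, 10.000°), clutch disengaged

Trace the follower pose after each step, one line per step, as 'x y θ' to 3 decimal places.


step 0: Δleader=(-1.000, -7.000, -31.000°), engaged; cmd=(-1.500, -30.000, -92.000°) → follower=(-30.500, -49.000, -18.000°)
step 1: Δleader=(-4.000, -16.000, 9.000°), engaged; cmd=(-4.500, -66.000, 28.000°) → follower=(-35.000, -115.000, 10.000°)
step 2: Δleader=(-3.000, -23.000, -2.000°), engaged; cmd=(-3.500, -94.000, -5.000°) → follower=(-38.500, -209.000, 5.000°)
step 3: Δleader=(-9.000, 13.000, 31.000°), disengaged; cmd=(0,0,0) → follower holds at (-38.500, -209.000, 5.000°)
step 4: Δleader=(-16.000, -1.000, -27.000°), engaged; cmd=(-16.500, -6.000, -80.000°) → follower=(-55.000, -215.000, -75.000°)
step 5: Δleader=(19.000, -18.000, -33.000°), disengaged; cmd=(0,0,0) → follower holds at (-55.000, -215.000, -75.000°)
step 6: Δleader=(9.000, 1.000, 35.000°), engaged; cmd=(8.500, 2.000, 106.000°) → follower=(-46.500, -213.000, 31.000°)
step 7: Δleader=(-13.000, 10.000, 32.000°), engaged; cmd=(-13.500, 38.000, 97.000°) → follower=(-60.000, -175.000, 128.000°)
step 8: Δleader=(-19.000, -20.000, -43.000°), disengaged; cmd=(0,0,0) → follower holds at (-60.000, -175.000, 128.000°)

-30.500 -49.000 -18.000
-35.000 -115.000 10.000
-38.500 -209.000 5.000
-38.500 -209.000 5.000
-55.000 -215.000 -75.000
-55.000 -215.000 -75.000
-46.500 -213.000 31.000
-60.000 -175.000 128.000
-60.000 -175.000 128.000


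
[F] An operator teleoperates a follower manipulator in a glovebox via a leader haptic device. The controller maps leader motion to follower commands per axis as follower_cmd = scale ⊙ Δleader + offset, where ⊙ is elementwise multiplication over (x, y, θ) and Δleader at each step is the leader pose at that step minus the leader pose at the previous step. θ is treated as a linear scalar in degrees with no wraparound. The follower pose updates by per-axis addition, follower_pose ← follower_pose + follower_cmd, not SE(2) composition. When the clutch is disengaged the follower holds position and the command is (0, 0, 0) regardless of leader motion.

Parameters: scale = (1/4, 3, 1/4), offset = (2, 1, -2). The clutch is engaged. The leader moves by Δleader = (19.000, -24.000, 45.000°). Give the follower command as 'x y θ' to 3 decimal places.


axis x: 1/4·19.000 + 2 = 6.750
axis y: 3·-24.000 + 1 = -71.000
axis θ: 1/4·45.000 + -2 = 9.250

6.750 -71.000 9.250


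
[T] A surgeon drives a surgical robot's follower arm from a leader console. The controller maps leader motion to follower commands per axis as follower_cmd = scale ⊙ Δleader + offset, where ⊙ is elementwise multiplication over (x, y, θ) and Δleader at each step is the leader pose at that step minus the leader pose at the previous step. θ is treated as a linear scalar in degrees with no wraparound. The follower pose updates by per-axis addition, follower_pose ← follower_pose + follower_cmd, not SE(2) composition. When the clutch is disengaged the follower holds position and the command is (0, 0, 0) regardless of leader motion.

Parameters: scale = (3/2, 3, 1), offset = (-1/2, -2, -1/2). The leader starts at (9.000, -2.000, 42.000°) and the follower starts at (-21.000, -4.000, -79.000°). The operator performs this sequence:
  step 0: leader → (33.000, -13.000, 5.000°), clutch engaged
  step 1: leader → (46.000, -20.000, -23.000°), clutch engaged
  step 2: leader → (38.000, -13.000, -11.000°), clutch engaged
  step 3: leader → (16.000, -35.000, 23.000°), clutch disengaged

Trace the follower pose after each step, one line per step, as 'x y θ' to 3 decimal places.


14.500 -39.000 -116.500
33.500 -62.000 -145.000
21.000 -43.000 -133.500
21.000 -43.000 -133.500

step 0: Δleader=(24.000, -11.000, -37.000°), engaged; cmd=(35.500, -35.000, -37.500°) → follower=(14.500, -39.000, -116.500°)
step 1: Δleader=(13.000, -7.000, -28.000°), engaged; cmd=(19.000, -23.000, -28.500°) → follower=(33.500, -62.000, -145.000°)
step 2: Δleader=(-8.000, 7.000, 12.000°), engaged; cmd=(-12.500, 19.000, 11.500°) → follower=(21.000, -43.000, -133.500°)
step 3: Δleader=(-22.000, -22.000, 34.000°), disengaged; cmd=(0,0,0) → follower holds at (21.000, -43.000, -133.500°)


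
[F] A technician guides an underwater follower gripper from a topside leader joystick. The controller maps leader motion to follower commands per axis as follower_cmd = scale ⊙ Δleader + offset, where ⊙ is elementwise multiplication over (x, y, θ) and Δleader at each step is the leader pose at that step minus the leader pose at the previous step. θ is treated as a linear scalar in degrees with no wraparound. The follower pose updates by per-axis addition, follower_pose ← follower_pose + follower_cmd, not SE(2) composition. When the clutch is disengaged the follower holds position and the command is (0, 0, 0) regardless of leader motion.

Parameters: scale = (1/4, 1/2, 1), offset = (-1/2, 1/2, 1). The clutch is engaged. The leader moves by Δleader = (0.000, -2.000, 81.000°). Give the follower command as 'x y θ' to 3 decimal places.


axis x: 1/4·0.000 + -1/2 = -0.500
axis y: 1/2·-2.000 + 1/2 = -0.500
axis θ: 1·81.000 + 1 = 82.000

-0.500 -0.500 82.000


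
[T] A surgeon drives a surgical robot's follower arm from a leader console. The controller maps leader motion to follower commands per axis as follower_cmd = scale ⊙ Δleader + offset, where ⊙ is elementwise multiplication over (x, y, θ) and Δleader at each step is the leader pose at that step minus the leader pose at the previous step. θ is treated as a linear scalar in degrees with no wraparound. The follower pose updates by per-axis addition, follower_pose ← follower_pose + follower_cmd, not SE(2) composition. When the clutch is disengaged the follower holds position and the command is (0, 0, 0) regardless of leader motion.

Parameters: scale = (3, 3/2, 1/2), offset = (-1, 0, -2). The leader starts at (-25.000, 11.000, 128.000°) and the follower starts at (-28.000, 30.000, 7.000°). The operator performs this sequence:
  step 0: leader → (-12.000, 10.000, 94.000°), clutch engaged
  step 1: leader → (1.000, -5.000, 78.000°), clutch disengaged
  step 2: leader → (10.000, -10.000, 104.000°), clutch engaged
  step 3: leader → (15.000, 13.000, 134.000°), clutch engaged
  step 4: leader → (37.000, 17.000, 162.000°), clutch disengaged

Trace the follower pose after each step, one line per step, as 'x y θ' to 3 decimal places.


step 0: Δleader=(13.000, -1.000, -34.000°), engaged; cmd=(38.000, -1.500, -19.000°) → follower=(10.000, 28.500, -12.000°)
step 1: Δleader=(13.000, -15.000, -16.000°), disengaged; cmd=(0,0,0) → follower holds at (10.000, 28.500, -12.000°)
step 2: Δleader=(9.000, -5.000, 26.000°), engaged; cmd=(26.000, -7.500, 11.000°) → follower=(36.000, 21.000, -1.000°)
step 3: Δleader=(5.000, 23.000, 30.000°), engaged; cmd=(14.000, 34.500, 13.000°) → follower=(50.000, 55.500, 12.000°)
step 4: Δleader=(22.000, 4.000, 28.000°), disengaged; cmd=(0,0,0) → follower holds at (50.000, 55.500, 12.000°)

10.000 28.500 -12.000
10.000 28.500 -12.000
36.000 21.000 -1.000
50.000 55.500 12.000
50.000 55.500 12.000


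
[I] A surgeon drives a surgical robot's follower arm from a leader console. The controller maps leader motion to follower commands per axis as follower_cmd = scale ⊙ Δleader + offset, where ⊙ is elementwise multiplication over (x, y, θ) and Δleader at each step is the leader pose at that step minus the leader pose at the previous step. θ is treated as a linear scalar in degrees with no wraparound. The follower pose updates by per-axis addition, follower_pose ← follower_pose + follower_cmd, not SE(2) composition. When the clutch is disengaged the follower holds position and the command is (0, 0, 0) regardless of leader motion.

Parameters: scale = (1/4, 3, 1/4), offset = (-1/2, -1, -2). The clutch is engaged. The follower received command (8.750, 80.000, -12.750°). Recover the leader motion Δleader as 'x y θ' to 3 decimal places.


axis x: (8.750 − -1/2) / (1/4) = 37.000
axis y: (80.000 − -1) / (3) = 27.000
axis θ: (-12.750 − -2) / (1/4) = -43.000

37.000 27.000 -43.000


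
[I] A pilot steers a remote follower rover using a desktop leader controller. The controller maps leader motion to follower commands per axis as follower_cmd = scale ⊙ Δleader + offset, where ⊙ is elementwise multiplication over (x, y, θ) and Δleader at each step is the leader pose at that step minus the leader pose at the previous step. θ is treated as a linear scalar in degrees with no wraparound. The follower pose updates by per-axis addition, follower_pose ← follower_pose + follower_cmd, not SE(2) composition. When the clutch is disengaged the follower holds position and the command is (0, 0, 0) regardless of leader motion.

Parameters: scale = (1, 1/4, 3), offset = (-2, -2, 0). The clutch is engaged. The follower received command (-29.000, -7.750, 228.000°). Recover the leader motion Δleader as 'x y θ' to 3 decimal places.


-27.000 -23.000 76.000

axis x: (-29.000 − -2) / (1) = -27.000
axis y: (-7.750 − -2) / (1/4) = -23.000
axis θ: (228.000 − 0) / (3) = 76.000


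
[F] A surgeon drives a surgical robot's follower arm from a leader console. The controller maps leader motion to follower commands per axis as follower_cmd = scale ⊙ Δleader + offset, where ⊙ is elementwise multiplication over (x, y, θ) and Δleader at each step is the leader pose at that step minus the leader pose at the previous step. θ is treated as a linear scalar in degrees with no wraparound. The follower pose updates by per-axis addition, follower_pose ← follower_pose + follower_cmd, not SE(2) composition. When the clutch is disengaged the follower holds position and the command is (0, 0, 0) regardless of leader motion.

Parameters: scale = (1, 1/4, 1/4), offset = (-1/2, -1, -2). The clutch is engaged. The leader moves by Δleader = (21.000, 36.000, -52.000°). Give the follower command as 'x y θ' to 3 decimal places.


axis x: 1·21.000 + -1/2 = 20.500
axis y: 1/4·36.000 + -1 = 8.000
axis θ: 1/4·-52.000 + -2 = -15.000

20.500 8.000 -15.000


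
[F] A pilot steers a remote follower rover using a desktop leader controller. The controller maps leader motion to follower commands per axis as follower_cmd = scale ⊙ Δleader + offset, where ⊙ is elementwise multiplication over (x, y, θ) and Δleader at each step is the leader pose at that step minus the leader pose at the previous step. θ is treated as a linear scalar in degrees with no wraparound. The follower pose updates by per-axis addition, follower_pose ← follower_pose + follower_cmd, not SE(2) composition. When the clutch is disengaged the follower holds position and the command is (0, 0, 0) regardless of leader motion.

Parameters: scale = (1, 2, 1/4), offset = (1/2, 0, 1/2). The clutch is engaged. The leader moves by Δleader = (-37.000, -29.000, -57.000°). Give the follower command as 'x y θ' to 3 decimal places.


-36.500 -58.000 -13.750

axis x: 1·-37.000 + 1/2 = -36.500
axis y: 2·-29.000 + 0 = -58.000
axis θ: 1/4·-57.000 + 1/2 = -13.750


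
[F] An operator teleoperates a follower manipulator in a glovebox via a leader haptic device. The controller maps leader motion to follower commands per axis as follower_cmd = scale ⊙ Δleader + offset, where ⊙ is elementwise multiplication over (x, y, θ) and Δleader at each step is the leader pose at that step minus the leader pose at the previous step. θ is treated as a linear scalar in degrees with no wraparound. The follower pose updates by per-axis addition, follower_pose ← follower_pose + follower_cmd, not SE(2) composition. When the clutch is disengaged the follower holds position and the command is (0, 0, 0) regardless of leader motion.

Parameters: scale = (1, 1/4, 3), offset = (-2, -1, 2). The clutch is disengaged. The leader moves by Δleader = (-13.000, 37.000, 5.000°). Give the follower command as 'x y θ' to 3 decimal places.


0.000 0.000 0.000

clutch disengaged → follower holds; cmd = (0, 0, 0)


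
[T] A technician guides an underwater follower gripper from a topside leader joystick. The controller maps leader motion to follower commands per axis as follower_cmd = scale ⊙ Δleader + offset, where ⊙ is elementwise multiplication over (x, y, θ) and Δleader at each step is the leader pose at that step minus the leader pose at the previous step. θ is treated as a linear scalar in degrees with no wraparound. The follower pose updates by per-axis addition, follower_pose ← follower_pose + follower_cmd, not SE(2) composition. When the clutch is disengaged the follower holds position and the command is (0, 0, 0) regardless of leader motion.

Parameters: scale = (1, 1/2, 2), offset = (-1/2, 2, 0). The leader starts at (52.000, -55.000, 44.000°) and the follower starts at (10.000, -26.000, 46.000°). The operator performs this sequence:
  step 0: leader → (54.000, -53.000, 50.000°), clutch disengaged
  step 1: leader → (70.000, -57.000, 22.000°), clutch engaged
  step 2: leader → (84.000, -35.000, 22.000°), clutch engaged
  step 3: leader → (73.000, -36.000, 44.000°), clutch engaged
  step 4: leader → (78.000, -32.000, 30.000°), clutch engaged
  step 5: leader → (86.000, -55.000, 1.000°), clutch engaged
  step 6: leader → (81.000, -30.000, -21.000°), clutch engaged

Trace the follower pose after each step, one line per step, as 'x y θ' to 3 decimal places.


step 0: Δleader=(2.000, 2.000, 6.000°), disengaged; cmd=(0,0,0) → follower holds at (10.000, -26.000, 46.000°)
step 1: Δleader=(16.000, -4.000, -28.000°), engaged; cmd=(15.500, 0.000, -56.000°) → follower=(25.500, -26.000, -10.000°)
step 2: Δleader=(14.000, 22.000, 0.000°), engaged; cmd=(13.500, 13.000, 0.000°) → follower=(39.000, -13.000, -10.000°)
step 3: Δleader=(-11.000, -1.000, 22.000°), engaged; cmd=(-11.500, 1.500, 44.000°) → follower=(27.500, -11.500, 34.000°)
step 4: Δleader=(5.000, 4.000, -14.000°), engaged; cmd=(4.500, 4.000, -28.000°) → follower=(32.000, -7.500, 6.000°)
step 5: Δleader=(8.000, -23.000, -29.000°), engaged; cmd=(7.500, -9.500, -58.000°) → follower=(39.500, -17.000, -52.000°)
step 6: Δleader=(-5.000, 25.000, -22.000°), engaged; cmd=(-5.500, 14.500, -44.000°) → follower=(34.000, -2.500, -96.000°)

10.000 -26.000 46.000
25.500 -26.000 -10.000
39.000 -13.000 -10.000
27.500 -11.500 34.000
32.000 -7.500 6.000
39.500 -17.000 -52.000
34.000 -2.500 -96.000


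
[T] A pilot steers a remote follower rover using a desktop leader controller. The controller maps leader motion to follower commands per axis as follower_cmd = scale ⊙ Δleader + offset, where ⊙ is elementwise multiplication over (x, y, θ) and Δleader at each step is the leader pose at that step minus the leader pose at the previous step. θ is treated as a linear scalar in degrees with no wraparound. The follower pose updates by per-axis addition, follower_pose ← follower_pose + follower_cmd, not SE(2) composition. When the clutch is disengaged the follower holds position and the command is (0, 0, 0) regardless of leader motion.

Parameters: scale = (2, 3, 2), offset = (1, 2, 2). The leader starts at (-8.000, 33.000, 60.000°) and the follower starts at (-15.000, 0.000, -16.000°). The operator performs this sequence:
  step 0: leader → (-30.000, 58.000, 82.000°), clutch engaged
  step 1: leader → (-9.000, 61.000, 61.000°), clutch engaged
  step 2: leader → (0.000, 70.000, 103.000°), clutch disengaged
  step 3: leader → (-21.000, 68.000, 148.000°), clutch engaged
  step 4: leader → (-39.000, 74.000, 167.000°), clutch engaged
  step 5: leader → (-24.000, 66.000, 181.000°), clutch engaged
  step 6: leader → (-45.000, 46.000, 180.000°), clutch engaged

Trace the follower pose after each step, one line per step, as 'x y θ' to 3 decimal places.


step 0: Δleader=(-22.000, 25.000, 22.000°), engaged; cmd=(-43.000, 77.000, 46.000°) → follower=(-58.000, 77.000, 30.000°)
step 1: Δleader=(21.000, 3.000, -21.000°), engaged; cmd=(43.000, 11.000, -40.000°) → follower=(-15.000, 88.000, -10.000°)
step 2: Δleader=(9.000, 9.000, 42.000°), disengaged; cmd=(0,0,0) → follower holds at (-15.000, 88.000, -10.000°)
step 3: Δleader=(-21.000, -2.000, 45.000°), engaged; cmd=(-41.000, -4.000, 92.000°) → follower=(-56.000, 84.000, 82.000°)
step 4: Δleader=(-18.000, 6.000, 19.000°), engaged; cmd=(-35.000, 20.000, 40.000°) → follower=(-91.000, 104.000, 122.000°)
step 5: Δleader=(15.000, -8.000, 14.000°), engaged; cmd=(31.000, -22.000, 30.000°) → follower=(-60.000, 82.000, 152.000°)
step 6: Δleader=(-21.000, -20.000, -1.000°), engaged; cmd=(-41.000, -58.000, 0.000°) → follower=(-101.000, 24.000, 152.000°)

-58.000 77.000 30.000
-15.000 88.000 -10.000
-15.000 88.000 -10.000
-56.000 84.000 82.000
-91.000 104.000 122.000
-60.000 82.000 152.000
-101.000 24.000 152.000
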